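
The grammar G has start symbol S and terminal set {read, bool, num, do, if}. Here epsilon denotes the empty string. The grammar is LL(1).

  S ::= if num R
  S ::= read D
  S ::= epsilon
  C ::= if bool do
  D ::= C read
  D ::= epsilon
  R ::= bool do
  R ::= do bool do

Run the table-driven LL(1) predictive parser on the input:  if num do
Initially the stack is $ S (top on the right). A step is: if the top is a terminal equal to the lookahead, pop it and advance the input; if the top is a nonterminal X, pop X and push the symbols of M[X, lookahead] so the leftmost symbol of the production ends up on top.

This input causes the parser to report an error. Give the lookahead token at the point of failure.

     Stack         Input        Action
  1  $ S           if num do $  expand S ::= if num R
  2  $ R num if    if num do $  match if
  3  $ R num       num do $     match num
  4  $ R           do $         expand R ::= do bool do
  5  $ do bool do  do $         match do
  6  $ do bool     $            error: top is terminal bool but lookahead is $

$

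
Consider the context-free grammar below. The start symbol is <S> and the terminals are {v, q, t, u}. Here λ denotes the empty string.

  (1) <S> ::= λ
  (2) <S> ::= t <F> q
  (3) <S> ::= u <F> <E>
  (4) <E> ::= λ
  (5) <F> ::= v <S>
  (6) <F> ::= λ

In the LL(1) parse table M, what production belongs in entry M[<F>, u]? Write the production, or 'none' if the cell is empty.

none

FIRST(<S>) = {λ, t, u}
FIRST(<E>) = {λ}
FIRST(<F>) = {λ, v}
FOLLOW(<S>) includes $ since <S> is the start symbol.
FOLLOW(<S>): in <F>::=v <S>, the suffix after <S> is empty, so FOLLOW(<S>) ⊇ FOLLOW(<F>) = {$, q}. Thus FOLLOW(<S>) = {$, q}.
FOLLOW(<F>): in <S>::=t <F> q, <F> is followed by q with FIRST {q}; in <S>::=u <F> <E>, <F> is followed by <E> with FIRST {λ}; in <S>::=u <F> <E>, the suffix after <F> is nullable, so FOLLOW(<F>) ⊇ FOLLOW(<S>) = {$, q}. Thus FOLLOW(<F>) = {$, q}.
For <F> ::= v <S>: FIRST(v <S>) = {v}, so it goes in M[<F>, t] for t ∈ {v}.
For <F> ::= λ: FIRST(λ) = {λ}, so it goes in M[<F>, t] for t ∈ {}; since λ ∈ FIRST, also for every t ∈ FOLLOW(<F>) = {$, q}.
None of these place a production in M[<F>, u].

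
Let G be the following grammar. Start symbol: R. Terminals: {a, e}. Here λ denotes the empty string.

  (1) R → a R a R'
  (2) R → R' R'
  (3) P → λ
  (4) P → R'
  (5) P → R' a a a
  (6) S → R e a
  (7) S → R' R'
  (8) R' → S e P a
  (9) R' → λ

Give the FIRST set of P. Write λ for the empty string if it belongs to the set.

FIRST(R) = {λ, a, e}  (via R' R')
FIRST(P) = {λ, a, e}  (via R', R' a a a)
FIRST(S) = {λ, a, e}  (via R e a, R' R')
FIRST(R') = {λ, a, e}  (via S e P a)

{λ, a, e}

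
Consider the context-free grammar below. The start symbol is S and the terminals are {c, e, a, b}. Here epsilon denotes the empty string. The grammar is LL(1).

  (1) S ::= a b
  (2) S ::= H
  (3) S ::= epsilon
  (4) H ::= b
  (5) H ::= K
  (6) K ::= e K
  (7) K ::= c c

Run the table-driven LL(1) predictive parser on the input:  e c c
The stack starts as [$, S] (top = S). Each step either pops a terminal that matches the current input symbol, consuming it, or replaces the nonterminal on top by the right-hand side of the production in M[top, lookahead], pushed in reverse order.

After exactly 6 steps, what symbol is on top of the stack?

step 1: stack=$ S  input=e c c $  — expand S ::= H
step 2: stack=$ H  input=e c c $  — expand H ::= K
step 3: stack=$ K  input=e c c $  — expand K ::= e K
step 4: stack=$ K e  input=e c c $  — match e
step 5: stack=$ K  input=c c $  — expand K ::= c c
step 6: stack=$ c c  input=c c $  — match c
Stack after step 6: $ c (top = c).

c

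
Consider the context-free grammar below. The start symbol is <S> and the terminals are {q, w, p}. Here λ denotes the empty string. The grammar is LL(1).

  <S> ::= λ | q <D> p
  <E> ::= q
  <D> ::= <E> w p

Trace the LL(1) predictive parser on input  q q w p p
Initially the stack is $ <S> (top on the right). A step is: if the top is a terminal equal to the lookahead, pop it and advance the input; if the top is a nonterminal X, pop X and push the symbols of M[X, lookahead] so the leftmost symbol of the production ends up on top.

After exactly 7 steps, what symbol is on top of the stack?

     Stack        Input        Action
  1  $ <S>        q q w p p $  expand <S> ::= q <D> p
  2  $ p <D> q    q q w p p $  match q
  3  $ p <D>      q w p p $    expand <D> ::= <E> w p
  4  $ p p w <E>  q w p p $    expand <E> ::= q
  5  $ p p w q    q w p p $    match q
  6  $ p p w      w p p $      match w
  7  $ p p        p p $        match p
Stack after step 7: $ p (top = p).

p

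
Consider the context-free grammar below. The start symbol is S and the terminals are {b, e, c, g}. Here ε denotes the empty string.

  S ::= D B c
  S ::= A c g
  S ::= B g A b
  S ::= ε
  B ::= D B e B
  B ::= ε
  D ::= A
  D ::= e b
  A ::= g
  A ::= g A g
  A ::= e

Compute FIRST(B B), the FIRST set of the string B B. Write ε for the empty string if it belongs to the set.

FIRST(A): from A::=g we get {g}; from A::=g A g we get {g}; from A::=e we get {e}. So FIRST(A) = {e, g}.
FIRST(D): from D::=A we get {e, g}; from D::=e b we get {e}. So FIRST(D) = {e, g}.
FIRST(B): from B::=D B e B we get {e, g}; from B::=ε we get {ε}. So FIRST(B) = {ε, e, g}.
FIRST(S): from S::=D B c we get {e, g}; from S::=A c g we get {e, g}; from S::=B g A b we get {e, g}; from S::=ε we get {ε}. So FIRST(S) = {ε, e, g}.
FIRST(B B): take FIRST of each symbol in turn, carrying on past any symbol whose FIRST contains ε; result {ε, e, g}.

{ε, e, g}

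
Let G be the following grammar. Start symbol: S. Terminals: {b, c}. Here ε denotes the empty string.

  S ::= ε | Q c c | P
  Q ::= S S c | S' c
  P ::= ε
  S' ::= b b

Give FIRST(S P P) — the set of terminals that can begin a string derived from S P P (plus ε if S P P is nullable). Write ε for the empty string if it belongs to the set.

{ε, b, c}

FIRST(P) = {ε}
FIRST(S') = {b}
FIRST(S) = {ε, b, c}  (via Q c c, P)
FIRST(Q) = {b, c}  (via S S c, S' c)
FIRST(S P P): take FIRST of each symbol in turn, carrying on past any symbol whose FIRST contains ε; result {ε, b, c}.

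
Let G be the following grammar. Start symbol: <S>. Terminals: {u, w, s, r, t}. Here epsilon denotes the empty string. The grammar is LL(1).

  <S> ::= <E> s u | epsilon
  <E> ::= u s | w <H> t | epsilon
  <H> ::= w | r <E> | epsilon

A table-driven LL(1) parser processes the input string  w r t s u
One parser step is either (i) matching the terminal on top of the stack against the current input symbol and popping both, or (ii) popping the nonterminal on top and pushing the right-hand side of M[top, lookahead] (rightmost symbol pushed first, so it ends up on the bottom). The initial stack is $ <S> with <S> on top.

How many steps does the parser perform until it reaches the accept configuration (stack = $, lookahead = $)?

9

step 1: stack=$ <S>  input=w r t s u $  — expand <S> ::= <E> s u
step 2: stack=$ u s <E>  input=w r t s u $  — expand <E> ::= w <H> t
step 3: stack=$ u s t <H> w  input=w r t s u $  — match w
step 4: stack=$ u s t <H>  input=r t s u $  — expand <H> ::= r <E>
step 5: stack=$ u s t <E> r  input=r t s u $  — match r
step 6: stack=$ u s t <E>  input=t s u $  — expand <E> ::= epsilon
step 7: stack=$ u s t  input=t s u $  — match t
step 8: stack=$ u s  input=s u $  — match s
step 9: stack=$ u  input=u $  — match u
Accept reached after 9 steps.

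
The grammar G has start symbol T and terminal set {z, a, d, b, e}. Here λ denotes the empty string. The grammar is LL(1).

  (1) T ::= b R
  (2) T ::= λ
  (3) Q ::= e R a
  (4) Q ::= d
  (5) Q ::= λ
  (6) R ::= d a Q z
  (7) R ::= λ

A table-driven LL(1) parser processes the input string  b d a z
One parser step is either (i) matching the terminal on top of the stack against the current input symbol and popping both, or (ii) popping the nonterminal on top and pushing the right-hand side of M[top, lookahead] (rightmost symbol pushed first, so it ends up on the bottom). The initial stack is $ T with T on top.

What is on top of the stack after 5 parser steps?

step 1: stack=$ T  input=b d a z $  — expand T ::= b R
step 2: stack=$ R b  input=b d a z $  — match b
step 3: stack=$ R  input=d a z $  — expand R ::= d a Q z
step 4: stack=$ z Q a d  input=d a z $  — match d
step 5: stack=$ z Q a  input=a z $  — match a
Stack after step 5: $ z Q (top = Q).

Q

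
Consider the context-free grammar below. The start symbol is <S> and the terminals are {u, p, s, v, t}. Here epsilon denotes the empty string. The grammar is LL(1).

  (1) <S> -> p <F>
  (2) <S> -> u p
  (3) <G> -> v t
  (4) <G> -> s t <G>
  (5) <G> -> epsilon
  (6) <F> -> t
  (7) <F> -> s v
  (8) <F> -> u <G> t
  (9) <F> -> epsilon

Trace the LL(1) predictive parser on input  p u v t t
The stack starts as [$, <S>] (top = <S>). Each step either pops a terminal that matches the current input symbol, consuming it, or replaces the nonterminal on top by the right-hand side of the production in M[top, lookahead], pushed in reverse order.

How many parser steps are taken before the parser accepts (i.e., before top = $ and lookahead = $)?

step 1: stack=$ <S>  input=p u v t t $  — expand <S> -> p <F>
step 2: stack=$ <F> p  input=p u v t t $  — match p
step 3: stack=$ <F>  input=u v t t $  — expand <F> -> u <G> t
step 4: stack=$ t <G> u  input=u v t t $  — match u
step 5: stack=$ t <G>  input=v t t $  — expand <G> -> v t
step 6: stack=$ t t v  input=v t t $  — match v
step 7: stack=$ t t  input=t t $  — match t
step 8: stack=$ t  input=t $  — match t
Accept reached after 8 steps.

8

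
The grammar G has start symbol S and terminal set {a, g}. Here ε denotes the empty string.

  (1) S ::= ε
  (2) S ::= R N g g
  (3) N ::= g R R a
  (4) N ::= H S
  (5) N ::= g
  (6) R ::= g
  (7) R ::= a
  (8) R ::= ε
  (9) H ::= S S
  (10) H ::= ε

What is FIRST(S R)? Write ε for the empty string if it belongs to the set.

FIRST(R): from R::=g we get {g}; from R::=a we get {a}; from R::=ε we get {ε}. So FIRST(R) = {ε, a, g}.
FIRST(S): from S::=ε we get {ε}; from S::=R N g g we get {a, g}. So FIRST(S) = {ε, a, g}.
FIRST(H): from H::=S S we get {ε, a, g}; from H::=ε we get {ε}. So FIRST(H) = {ε, a, g}.
FIRST(N): from N::=g R R a we get {g}; from N::=H S we get {ε, a, g}; from N::=g we get {g}. So FIRST(N) = {ε, a, g}.
FIRST(S R): take FIRST of each symbol in turn, carrying on past any symbol whose FIRST contains ε; result {ε, a, g}.

{ε, a, g}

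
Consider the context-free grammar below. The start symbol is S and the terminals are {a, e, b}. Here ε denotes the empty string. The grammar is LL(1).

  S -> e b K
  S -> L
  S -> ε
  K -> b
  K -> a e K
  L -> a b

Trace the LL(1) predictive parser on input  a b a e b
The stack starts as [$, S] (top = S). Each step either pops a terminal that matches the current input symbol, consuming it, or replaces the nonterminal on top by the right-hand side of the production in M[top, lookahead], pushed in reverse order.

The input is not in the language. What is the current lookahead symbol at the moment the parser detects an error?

step 1: stack=$ S  input=a b a e b $  — expand S -> L
step 2: stack=$ L  input=a b a e b $  — expand L -> a b
step 3: stack=$ b a  input=a b a e b $  — match a
step 4: stack=$ b  input=b a e b $  — match b
step 5: stack=$  input=a e b $  — error: stack empty but input remains

a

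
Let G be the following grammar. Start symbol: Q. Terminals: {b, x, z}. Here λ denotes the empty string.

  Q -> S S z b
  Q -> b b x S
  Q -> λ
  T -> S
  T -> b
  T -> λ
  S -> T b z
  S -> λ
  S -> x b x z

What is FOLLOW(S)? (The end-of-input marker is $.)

{$, b, x, z}

FIRST(Q) = {λ, b, x, z}  (via S S z b)
FIRST(T) = {λ, b, x}  (via S)
FIRST(S) = {λ, b, x}  (via T b z)
FOLLOW(Q) includes $ since Q is the start symbol.
FOLLOW(Q): Q appears on no right-hand side. Thus FOLLOW(Q) = {$}.
FOLLOW(T): in S->T b z, T is followed by b z with FIRST {b}. Thus FOLLOW(T) = {b}.
FOLLOW(S): in Q->S S z b (occurrence 1), S is followed by S z b with FIRST {b, x, z}; in Q->S S z b (occurrence 2), S is followed by z b with FIRST {z}; in Q->b b x S, the suffix after S is empty, so FOLLOW(S) ⊇ FOLLOW(Q) = {$}; in T->S, the suffix after S is empty, so FOLLOW(S) ⊇ FOLLOW(T) = {b}. Thus FOLLOW(S) = {$, b, x, z}.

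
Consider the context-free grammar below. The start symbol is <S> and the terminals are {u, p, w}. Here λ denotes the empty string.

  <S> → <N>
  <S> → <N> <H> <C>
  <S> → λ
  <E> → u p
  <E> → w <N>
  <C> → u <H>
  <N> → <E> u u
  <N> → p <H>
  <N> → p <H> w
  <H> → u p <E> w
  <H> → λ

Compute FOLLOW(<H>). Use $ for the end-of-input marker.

{$, u, w}

FIRST(<E>): from <E>→u p we get {u}; from <E>→w <N> we get {w}. So FIRST(<E>) = {u, w}.
FIRST(<C>): from <C>→u <H> we get {u}. So FIRST(<C>) = {u}.
FIRST(<H>): from <H>→u p <E> w we get {u}; from <H>→λ we get {λ}. So FIRST(<H>) = {λ, u}.
FIRST(<N>): from <N>→<E> u u we get {u, w}; from <N>→p <H> we get {p}; from <N>→p <H> w we get {p}. So FIRST(<N>) = {p, u, w}.
FIRST(<S>): from <S>→<N> we get {p, u, w}; from <S>→<N> <H> <C> we get {p, u, w}; from <S>→λ we get {λ}. So FIRST(<S>) = {λ, p, u, w}.
FOLLOW(<S>) includes $ since <S> is the start symbol.
FOLLOW(<S>): <S> appears on no right-hand side. Thus FOLLOW(<S>) = {$}.
FOLLOW(<E>): in <N>→<E> u u, <E> is followed by u u with FIRST {u}; in <H>→u p <E> w, <E> is followed by w with FIRST {w}. Thus FOLLOW(<E>) = {u, w}.
FOLLOW(<C>): in <S>→<N> <H> <C>, the suffix after <C> is empty, so FOLLOW(<C>) ⊇ FOLLOW(<S>) = {$}. Thus FOLLOW(<C>) = {$}.
FOLLOW(<N>): in <S>→<N>, the suffix after <N> is empty, so FOLLOW(<N>) ⊇ FOLLOW(<S>) = {$}; in <S>→<N> <H> <C>, <N> is followed by <H> <C> with FIRST {u}; in <E>→w <N>, the suffix after <N> is empty, so FOLLOW(<N>) ⊇ FOLLOW(<E>) = {u, w}. Thus FOLLOW(<N>) = {$, u, w}.
FOLLOW(<H>): in <S>→<N> <H> <C>, <H> is followed by <C> with FIRST {u}; in <C>→u <H>, the suffix after <H> is empty, so FOLLOW(<H>) ⊇ FOLLOW(<C>) = {$}; in <N>→p <H>, the suffix after <H> is empty, so FOLLOW(<H>) ⊇ FOLLOW(<N>) = {$, u, w}; in <N>→p <H> w, <H> is followed by w with FIRST {w}. Thus FOLLOW(<H>) = {$, u, w}.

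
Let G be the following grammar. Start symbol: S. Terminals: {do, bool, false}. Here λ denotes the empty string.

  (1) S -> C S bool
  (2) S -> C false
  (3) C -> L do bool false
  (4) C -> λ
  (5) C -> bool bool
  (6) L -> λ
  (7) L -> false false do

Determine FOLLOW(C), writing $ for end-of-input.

FIRST(L): from L->λ we get {λ}; from L->false false do we get {false}. So FIRST(L) = {λ, false}.
FIRST(C): from C->L do bool false we get {do, false}; from C->λ we get {λ}; from C->bool bool we get {bool}. So FIRST(C) = {λ, bool, do, false}.
FIRST(S): from S->C S bool we get {bool, do, false}; from S->C false we get {bool, do, false}. So FIRST(S) = {bool, do, false}.
FOLLOW(S) includes $ since S is the start symbol.
FOLLOW(S): in S->C S bool, S is followed by bool with FIRST {bool}. Thus FOLLOW(S) = {$, bool}.
FOLLOW(C): in S->C S bool, C is followed by S bool with FIRST {bool, do, false}; in S->C false, C is followed by false with FIRST {false}. Thus FOLLOW(C) = {bool, do, false}.
FOLLOW(L): in C->L do bool false, L is followed by do bool false with FIRST {do}. Thus FOLLOW(L) = {do}.

{bool, do, false}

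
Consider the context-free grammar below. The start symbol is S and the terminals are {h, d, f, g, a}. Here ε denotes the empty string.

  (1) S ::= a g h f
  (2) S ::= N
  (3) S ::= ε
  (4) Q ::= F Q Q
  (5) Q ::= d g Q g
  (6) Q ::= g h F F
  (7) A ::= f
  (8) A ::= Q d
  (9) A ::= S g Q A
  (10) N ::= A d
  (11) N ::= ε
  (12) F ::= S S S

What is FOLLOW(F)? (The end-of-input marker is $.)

{a, d, f, g}

FIRST(S) = {ε, a, d, f, g}  (via N)
FIRST(F) = {ε, a, d, f, g}  (via S S S)
FIRST(Q) = {a, d, f, g}  (via F Q Q)
FIRST(A) = {a, d, f, g}  (via Q d, S g Q A)
FIRST(N) = {ε, a, d, f, g}  (via A d)
FOLLOW(S) includes $ since S is the start symbol.
FOLLOW(Q): in Q::=F Q Q (occurrence 1), Q is followed by Q with FIRST {a, d, f, g}; in Q::=F Q Q (occurrence 2), the suffix after Q is empty (adds nothing new); in Q::=d g Q g, Q is followed by g with FIRST {g}; in A::=Q d, Q is followed by d with FIRST {d}; in A::=S g Q A, Q is followed by A with FIRST {a, d, f, g}. Thus FOLLOW(Q) = {a, d, f, g}.
FOLLOW(A): in A::=S g Q A, the suffix after A is empty (adds nothing new); in N::=A d, A is followed by d with FIRST {d}. Thus FOLLOW(A) = {d}.
FOLLOW(F): in Q::=F Q Q, F is followed by Q Q with FIRST {a, d, f, g}; in Q::=g h F F (occurrence 1), F is followed by F with FIRST {ε, a, d, f, g}; in Q::=g h F F (occurrence 1), the suffix after F is nullable, so FOLLOW(F) ⊇ FOLLOW(Q) = {a, d, f, g}; in Q::=g h F F (occurrence 2), the suffix after F is empty, so FOLLOW(F) ⊇ FOLLOW(Q) = {a, d, f, g}. Thus FOLLOW(F) = {a, d, f, g}.
FOLLOW(S): in A::=S g Q A, S is followed by g Q A with FIRST {g}; in F::=S S S (occurrence 1), S is followed by S S with FIRST {ε, a, d, f, g}; in F::=S S S (occurrence 1), the suffix after S is nullable, so FOLLOW(S) ⊇ FOLLOW(F) = {a, d, f, g}; in F::=S S S (occurrence 2), S is followed by S with FIRST {ε, a, d, f, g}; in F::=S S S (occurrence 2), the suffix after S is nullable, so FOLLOW(S) ⊇ FOLLOW(F) = {a, d, f, g}; in F::=S S S (occurrence 3), the suffix after S is empty, so FOLLOW(S) ⊇ FOLLOW(F) = {a, d, f, g}. Thus FOLLOW(S) = {$, a, d, f, g}.
FOLLOW(N): in S::=N, the suffix after N is empty, so FOLLOW(N) ⊇ FOLLOW(S) = {$, a, d, f, g}. Thus FOLLOW(N) = {$, a, d, f, g}.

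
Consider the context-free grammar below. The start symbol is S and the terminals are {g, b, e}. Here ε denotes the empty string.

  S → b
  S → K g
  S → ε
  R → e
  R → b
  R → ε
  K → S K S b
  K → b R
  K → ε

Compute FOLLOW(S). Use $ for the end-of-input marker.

FIRST(R): from R→e we get {e}; from R→b we get {b}; from R→ε we get {ε}. So FIRST(R) = {ε, b, e}.
FIRST(S): from S→b we get {b}; from S→K g we get {b, g}; from S→ε we get {ε}. So FIRST(S) = {ε, b, g}.
FIRST(K): from K→S K S b we get {b, g}; from K→b R we get {b}; from K→ε we get {ε}. So FIRST(K) = {ε, b, g}.
FOLLOW(S) includes $ since S is the start symbol.
FOLLOW(S): in K→S K S b (occurrence 1), S is followed by K S b with FIRST {b, g}; in K→S K S b (occurrence 2), S is followed by b with FIRST {b}. Thus FOLLOW(S) = {$, b, g}.
FOLLOW(K): in S→K g, K is followed by g with FIRST {g}; in K→S K S b, K is followed by S b with FIRST {b, g}. Thus FOLLOW(K) = {b, g}.
FOLLOW(R): in K→b R, the suffix after R is empty, so FOLLOW(R) ⊇ FOLLOW(K) = {b, g}. Thus FOLLOW(R) = {b, g}.

{$, b, g}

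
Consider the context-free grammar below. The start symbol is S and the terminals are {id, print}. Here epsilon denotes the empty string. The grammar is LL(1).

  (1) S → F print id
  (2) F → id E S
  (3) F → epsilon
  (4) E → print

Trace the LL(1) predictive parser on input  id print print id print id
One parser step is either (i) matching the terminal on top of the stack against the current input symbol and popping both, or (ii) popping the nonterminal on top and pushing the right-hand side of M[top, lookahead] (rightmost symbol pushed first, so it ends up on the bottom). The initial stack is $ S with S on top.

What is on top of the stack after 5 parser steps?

S

     Stack               Input                         Action
  1  $ S                 id print print id print id $  expand S → F print id
  2  $ id print F        id print print id print id $  expand F → id E S
  3  $ id print S E id   id print print id print id $  match id
  4  $ id print S E      print print id print id $     expand E → print
  5  $ id print S print  print print id print id $     match print
Stack after step 5: $ id print S (top = S).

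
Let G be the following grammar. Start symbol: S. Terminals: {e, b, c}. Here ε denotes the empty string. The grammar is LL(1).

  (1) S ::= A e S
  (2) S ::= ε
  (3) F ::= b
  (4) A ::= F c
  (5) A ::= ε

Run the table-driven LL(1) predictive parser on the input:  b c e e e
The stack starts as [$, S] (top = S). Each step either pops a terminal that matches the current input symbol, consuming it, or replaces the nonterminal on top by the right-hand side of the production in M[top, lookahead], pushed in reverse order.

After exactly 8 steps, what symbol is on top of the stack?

     Stack      Input        Action
  1  $ S        b c e e e $  expand S ::= A e S
  2  $ S e A    b c e e e $  expand A ::= F c
  3  $ S e c F  b c e e e $  expand F ::= b
  4  $ S e c b  b c e e e $  match b
  5  $ S e c    c e e e $    match c
  6  $ S e      e e e $      match e
  7  $ S        e e $        expand S ::= A e S
  8  $ S e A    e e $        expand A ::= ε
Stack after step 8: $ S e (top = e).

e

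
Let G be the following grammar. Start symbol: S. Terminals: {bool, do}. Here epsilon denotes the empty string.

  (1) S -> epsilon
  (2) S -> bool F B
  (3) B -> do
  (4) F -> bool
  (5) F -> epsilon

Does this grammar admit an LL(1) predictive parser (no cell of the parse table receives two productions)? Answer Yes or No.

FIRST(S) = {epsilon, bool}
FIRST(B) = {do}
FIRST(F) = {epsilon, bool}
FOLLOW(S) = {$}
FOLLOW(B) = {$}
FOLLOW(F) = {do}
Each cell of M receives at most one production.

Yes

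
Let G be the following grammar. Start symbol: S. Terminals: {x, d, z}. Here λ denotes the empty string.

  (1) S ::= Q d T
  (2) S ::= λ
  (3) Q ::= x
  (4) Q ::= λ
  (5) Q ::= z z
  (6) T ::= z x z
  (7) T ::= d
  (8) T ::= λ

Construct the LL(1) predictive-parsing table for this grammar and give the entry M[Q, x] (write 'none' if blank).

FIRST(Q): from Q::=x we get {x}; from Q::=λ we get {λ}; from Q::=z z we get {z}. So FIRST(Q) = {λ, x, z}.
FIRST(T): from T::=z x z we get {z}; from T::=d we get {d}; from T::=λ we get {λ}. So FIRST(T) = {λ, d, z}.
FIRST(S): from S::=Q d T we get {d, x, z}; from S::=λ we get {λ}. So FIRST(S) = {λ, d, x, z}.
FOLLOW(S) includes $ since S is the start symbol.
FOLLOW(Q): in S::=Q d T, Q is followed by d T with FIRST {d}. Thus FOLLOW(Q) = {d}.
For Q ::= x: FIRST(x) = {x}, so it goes in M[Q, t] for t ∈ {x}.
For Q ::= λ: FIRST(λ) = {λ}, so it goes in M[Q, t] for t ∈ {}; since λ ∈ FIRST, also for every t ∈ FOLLOW(Q) = {d}.
For Q ::= z z: FIRST(z z) = {z}, so it goes in M[Q, t] for t ∈ {z}.

Q ::= x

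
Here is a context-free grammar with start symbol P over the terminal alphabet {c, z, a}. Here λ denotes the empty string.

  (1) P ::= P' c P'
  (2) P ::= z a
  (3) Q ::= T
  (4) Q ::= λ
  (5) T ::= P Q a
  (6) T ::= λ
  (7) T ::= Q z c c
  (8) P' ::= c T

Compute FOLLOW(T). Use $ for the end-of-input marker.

{$, a, c, z}

FIRST(P') = {c}
FIRST(P) = {c, z}  (via P' c P')
FIRST(Q) = {λ, c, z}  (via T)
FIRST(T) = {λ, c, z}  (via P Q a, Q z c c)
FOLLOW(P) includes $ since P is the start symbol.
FOLLOW(P): in T::=P Q a, P is followed by Q a with FIRST {a, c, z}. Thus FOLLOW(P) = {$, a, c, z}.
FOLLOW(Q): in T::=P Q a, Q is followed by a with FIRST {a}; in T::=Q z c c, Q is followed by z c c with FIRST {z}. Thus FOLLOW(Q) = {a, z}.
FOLLOW(P'): in P::=P' c P' (occurrence 1), P' is followed by c P' with FIRST {c}; in P::=P' c P' (occurrence 2), the suffix after P' is empty, so FOLLOW(P') ⊇ FOLLOW(P) = {$, a, c, z}. Thus FOLLOW(P') = {$, a, c, z}.
FOLLOW(T): in Q::=T, the suffix after T is empty, so FOLLOW(T) ⊇ FOLLOW(Q) = {a, z}; in P'::=c T, the suffix after T is empty, so FOLLOW(T) ⊇ FOLLOW(P') = {$, a, c, z}. Thus FOLLOW(T) = {$, a, c, z}.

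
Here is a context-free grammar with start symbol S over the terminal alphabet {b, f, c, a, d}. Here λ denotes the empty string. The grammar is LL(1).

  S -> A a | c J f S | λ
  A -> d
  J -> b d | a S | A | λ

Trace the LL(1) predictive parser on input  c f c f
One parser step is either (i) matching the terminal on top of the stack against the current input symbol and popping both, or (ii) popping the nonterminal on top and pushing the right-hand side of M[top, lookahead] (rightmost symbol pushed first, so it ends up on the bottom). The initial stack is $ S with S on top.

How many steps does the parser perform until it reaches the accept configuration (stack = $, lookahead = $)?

9

     Stack      Input      Action
  1  $ S        c f c f $  expand S -> c J f S
  2  $ S f J c  c f c f $  match c
  3  $ S f J    f c f $    expand J -> λ
  4  $ S f      f c f $    match f
  5  $ S        c f $      expand S -> c J f S
  6  $ S f J c  c f $      match c
  7  $ S f J    f $        expand J -> λ
  8  $ S f      f $        match f
  9  $ S        $          expand S -> λ
Accept reached after 9 steps.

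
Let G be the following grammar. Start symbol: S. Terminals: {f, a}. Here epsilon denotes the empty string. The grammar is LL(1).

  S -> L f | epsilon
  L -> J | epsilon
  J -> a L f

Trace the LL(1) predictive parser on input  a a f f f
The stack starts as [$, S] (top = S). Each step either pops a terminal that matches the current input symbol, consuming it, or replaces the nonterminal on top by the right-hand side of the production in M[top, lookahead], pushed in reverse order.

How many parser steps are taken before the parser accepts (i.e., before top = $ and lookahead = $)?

step 1: stack=$ S  input=a a f f f $  — expand S -> L f
step 2: stack=$ f L  input=a a f f f $  — expand L -> J
step 3: stack=$ f J  input=a a f f f $  — expand J -> a L f
step 4: stack=$ f f L a  input=a a f f f $  — match a
step 5: stack=$ f f L  input=a f f f $  — expand L -> J
step 6: stack=$ f f J  input=a f f f $  — expand J -> a L f
step 7: stack=$ f f f L a  input=a f f f $  — match a
step 8: stack=$ f f f L  input=f f f $  — expand L -> epsilon
step 9: stack=$ f f f  input=f f f $  — match f
step 10: stack=$ f f  input=f f $  — match f
step 11: stack=$ f  input=f $  — match f
Accept reached after 11 steps.

11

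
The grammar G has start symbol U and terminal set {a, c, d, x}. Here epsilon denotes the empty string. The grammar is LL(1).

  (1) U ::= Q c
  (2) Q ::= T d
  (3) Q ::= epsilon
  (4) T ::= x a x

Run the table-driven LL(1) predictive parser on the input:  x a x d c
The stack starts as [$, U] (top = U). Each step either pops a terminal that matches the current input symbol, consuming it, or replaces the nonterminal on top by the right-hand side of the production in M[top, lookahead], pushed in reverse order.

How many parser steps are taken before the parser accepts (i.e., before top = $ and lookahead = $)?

step 1: stack=$ U  input=x a x d c $  — expand U ::= Q c
step 2: stack=$ c Q  input=x a x d c $  — expand Q ::= T d
step 3: stack=$ c d T  input=x a x d c $  — expand T ::= x a x
step 4: stack=$ c d x a x  input=x a x d c $  — match x
step 5: stack=$ c d x a  input=a x d c $  — match a
step 6: stack=$ c d x  input=x d c $  — match x
step 7: stack=$ c d  input=d c $  — match d
step 8: stack=$ c  input=c $  — match c
Accept reached after 8 steps.

8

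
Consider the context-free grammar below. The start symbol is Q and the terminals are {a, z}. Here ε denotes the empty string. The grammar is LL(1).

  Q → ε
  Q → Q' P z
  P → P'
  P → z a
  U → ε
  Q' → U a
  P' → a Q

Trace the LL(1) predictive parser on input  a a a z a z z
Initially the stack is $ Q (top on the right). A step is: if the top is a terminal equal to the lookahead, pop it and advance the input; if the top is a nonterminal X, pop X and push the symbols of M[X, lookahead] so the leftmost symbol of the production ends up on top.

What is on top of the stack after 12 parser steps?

z

step 1: stack=$ Q  input=a a a z a z z $  — expand Q → Q' P z
step 2: stack=$ z P Q'  input=a a a z a z z $  — expand Q' → U a
step 3: stack=$ z P a U  input=a a a z a z z $  — expand U → ε
step 4: stack=$ z P a  input=a a a z a z z $  — match a
step 5: stack=$ z P  input=a a z a z z $  — expand P → P'
step 6: stack=$ z P'  input=a a z a z z $  — expand P' → a Q
step 7: stack=$ z Q a  input=a a z a z z $  — match a
step 8: stack=$ z Q  input=a z a z z $  — expand Q → Q' P z
step 9: stack=$ z z P Q'  input=a z a z z $  — expand Q' → U a
step 10: stack=$ z z P a U  input=a z a z z $  — expand U → ε
step 11: stack=$ z z P a  input=a z a z z $  — match a
step 12: stack=$ z z P  input=z a z z $  — expand P → z a
Stack after step 12: $ z z a z (top = z).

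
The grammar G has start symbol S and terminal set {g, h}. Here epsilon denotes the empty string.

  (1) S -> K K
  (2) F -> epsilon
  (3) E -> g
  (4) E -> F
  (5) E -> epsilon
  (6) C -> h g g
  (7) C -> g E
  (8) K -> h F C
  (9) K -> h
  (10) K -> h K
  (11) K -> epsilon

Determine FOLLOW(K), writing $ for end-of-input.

FIRST(F) = {epsilon}
FIRST(C) = {g, h}
FIRST(K) = {epsilon, h}
FIRST(S) = {epsilon, h}  (via K K)
FIRST(E) = {epsilon, g}  (via F)
FOLLOW(S) includes $ since S is the start symbol.
FOLLOW(S): S appears on no right-hand side. Thus FOLLOW(S) = {$}.
FOLLOW(K): in S->K K (occurrence 1), K is followed by K with FIRST {epsilon, h}; in S->K K (occurrence 1), the suffix after K is nullable, so FOLLOW(K) ⊇ FOLLOW(S) = {$}; in S->K K (occurrence 2), the suffix after K is empty, so FOLLOW(K) ⊇ FOLLOW(S) = {$}; in K->h K, the suffix after K is empty (adds nothing new). Thus FOLLOW(K) = {$, h}.
FOLLOW(C): in K->h F C, the suffix after C is empty, so FOLLOW(C) ⊇ FOLLOW(K) = {$, h}. Thus FOLLOW(C) = {$, h}.
FOLLOW(E): in C->g E, the suffix after E is empty, so FOLLOW(E) ⊇ FOLLOW(C) = {$, h}. Thus FOLLOW(E) = {$, h}.
FOLLOW(F): in E->F, the suffix after F is empty, so FOLLOW(F) ⊇ FOLLOW(E) = {$, h}; in K->h F C, F is followed by C with FIRST {g, h}. Thus FOLLOW(F) = {$, g, h}.

{$, h}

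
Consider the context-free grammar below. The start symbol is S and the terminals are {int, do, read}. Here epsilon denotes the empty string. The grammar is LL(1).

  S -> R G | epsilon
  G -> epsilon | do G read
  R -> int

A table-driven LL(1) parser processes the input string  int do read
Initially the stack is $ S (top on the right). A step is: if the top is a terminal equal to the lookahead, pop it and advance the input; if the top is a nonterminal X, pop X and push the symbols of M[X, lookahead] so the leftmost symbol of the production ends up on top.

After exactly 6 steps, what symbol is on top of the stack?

read

step 1: stack=$ S  input=int do read $  — expand S -> R G
step 2: stack=$ G R  input=int do read $  — expand R -> int
step 3: stack=$ G int  input=int do read $  — match int
step 4: stack=$ G  input=do read $  — expand G -> do G read
step 5: stack=$ read G do  input=do read $  — match do
step 6: stack=$ read G  input=read $  — expand G -> epsilon
Stack after step 6: $ read (top = read).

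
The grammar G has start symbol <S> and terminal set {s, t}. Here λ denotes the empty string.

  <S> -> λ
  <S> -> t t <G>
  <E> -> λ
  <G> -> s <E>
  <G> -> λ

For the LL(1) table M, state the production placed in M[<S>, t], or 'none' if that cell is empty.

<S> -> t t <G>

FIRST(<S>) = {λ, t}
FIRST(<E>) = {λ}
FIRST(<G>) = {λ, s}
FOLLOW(<S>) includes $ since <S> is the start symbol.
FOLLOW(<S>): <S> appears on no right-hand side. Thus FOLLOW(<S>) = {$}.
For <S> -> λ: FIRST(λ) = {λ}, so it goes in M[<S>, t] for t ∈ {}; since λ ∈ FIRST, also for every t ∈ FOLLOW(<S>) = {$}.
For <S> -> t t <G>: FIRST(t t <G>) = {t}, so it goes in M[<S>, t] for t ∈ {t}.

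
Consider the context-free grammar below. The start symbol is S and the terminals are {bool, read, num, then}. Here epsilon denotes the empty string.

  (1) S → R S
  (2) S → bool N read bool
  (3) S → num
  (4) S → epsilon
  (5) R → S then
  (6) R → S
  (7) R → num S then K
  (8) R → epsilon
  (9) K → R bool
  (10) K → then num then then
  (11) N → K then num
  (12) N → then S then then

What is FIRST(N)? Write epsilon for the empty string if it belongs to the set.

{bool, num, then}

FIRST(S) = {epsilon, bool, num, then}  (via R S)
FIRST(R) = {epsilon, bool, num, then}  (via S then, S)
FIRST(K) = {bool, num, then}  (via R bool)
FIRST(N) = {bool, num, then}  (via K then num)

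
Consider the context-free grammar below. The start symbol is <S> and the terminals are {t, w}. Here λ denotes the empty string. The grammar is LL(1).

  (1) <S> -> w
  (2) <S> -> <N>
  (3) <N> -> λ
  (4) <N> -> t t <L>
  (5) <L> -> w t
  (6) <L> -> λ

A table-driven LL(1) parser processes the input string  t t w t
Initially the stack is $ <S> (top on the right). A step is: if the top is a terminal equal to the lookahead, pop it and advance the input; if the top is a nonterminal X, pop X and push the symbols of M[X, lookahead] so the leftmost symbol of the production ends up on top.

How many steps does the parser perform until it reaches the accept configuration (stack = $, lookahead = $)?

step 1: stack=$ <S>  input=t t w t $  — expand <S> -> <N>
step 2: stack=$ <N>  input=t t w t $  — expand <N> -> t t <L>
step 3: stack=$ <L> t t  input=t t w t $  — match t
step 4: stack=$ <L> t  input=t w t $  — match t
step 5: stack=$ <L>  input=w t $  — expand <L> -> w t
step 6: stack=$ t w  input=w t $  — match w
step 7: stack=$ t  input=t $  — match t
Accept reached after 7 steps.

7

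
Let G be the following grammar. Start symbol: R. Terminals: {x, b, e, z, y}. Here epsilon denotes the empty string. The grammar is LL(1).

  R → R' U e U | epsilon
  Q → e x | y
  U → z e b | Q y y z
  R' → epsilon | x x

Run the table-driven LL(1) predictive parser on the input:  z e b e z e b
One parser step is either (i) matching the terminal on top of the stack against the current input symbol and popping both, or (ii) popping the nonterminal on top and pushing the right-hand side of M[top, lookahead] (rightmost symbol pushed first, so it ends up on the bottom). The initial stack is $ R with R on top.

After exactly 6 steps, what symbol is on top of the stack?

e

     Stack        Input            Action
  1  $ R          z e b e z e b $  expand R → R' U e U
  2  $ U e U R'   z e b e z e b $  expand R' → epsilon
  3  $ U e U      z e b e z e b $  expand U → z e b
  4  $ U e b e z  z e b e z e b $  match z
  5  $ U e b e    e b e z e b $    match e
  6  $ U e b      b e z e b $      match b
Stack after step 6: $ U e (top = e).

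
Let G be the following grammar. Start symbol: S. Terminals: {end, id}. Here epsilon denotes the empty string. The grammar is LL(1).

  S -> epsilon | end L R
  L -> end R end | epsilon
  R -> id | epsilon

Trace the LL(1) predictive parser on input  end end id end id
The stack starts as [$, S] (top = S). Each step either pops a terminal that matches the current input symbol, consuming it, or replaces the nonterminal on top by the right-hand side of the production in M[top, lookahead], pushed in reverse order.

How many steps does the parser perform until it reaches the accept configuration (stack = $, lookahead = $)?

     Stack          Input                Action
  1  $ S            end end id end id $  expand S -> end L R
  2  $ R L end      end end id end id $  match end
  3  $ R L          end id end id $      expand L -> end R end
  4  $ R end R end  end id end id $      match end
  5  $ R end R      id end id $          expand R -> id
  6  $ R end id     id end id $          match id
  7  $ R end        end id $             match end
  8  $ R            id $                 expand R -> id
  9  $ id           id $                 match id
Accept reached after 9 steps.

9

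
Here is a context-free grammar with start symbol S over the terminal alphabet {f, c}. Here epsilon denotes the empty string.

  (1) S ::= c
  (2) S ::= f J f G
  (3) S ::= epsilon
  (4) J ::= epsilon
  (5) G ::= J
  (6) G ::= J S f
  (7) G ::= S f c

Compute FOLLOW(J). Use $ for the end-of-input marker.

FIRST(S) = {epsilon, c, f}
FIRST(J) = {epsilon}
FIRST(G) = {epsilon, c, f}  (via J, J S f, S f c)
FOLLOW(S) includes $ since S is the start symbol.
FOLLOW(S): in G::=J S f, S is followed by f with FIRST {f}; in G::=S f c, S is followed by f c with FIRST {f}. Thus FOLLOW(S) = {$, f}.
FOLLOW(G): in S::=f J f G, the suffix after G is empty, so FOLLOW(G) ⊇ FOLLOW(S) = {$, f}. Thus FOLLOW(G) = {$, f}.
FOLLOW(J): in S::=f J f G, J is followed by f G with FIRST {f}; in G::=J, the suffix after J is empty, so FOLLOW(J) ⊇ FOLLOW(G) = {$, f}; in G::=J S f, J is followed by S f with FIRST {c, f}. Thus FOLLOW(J) = {$, c, f}.

{$, c, f}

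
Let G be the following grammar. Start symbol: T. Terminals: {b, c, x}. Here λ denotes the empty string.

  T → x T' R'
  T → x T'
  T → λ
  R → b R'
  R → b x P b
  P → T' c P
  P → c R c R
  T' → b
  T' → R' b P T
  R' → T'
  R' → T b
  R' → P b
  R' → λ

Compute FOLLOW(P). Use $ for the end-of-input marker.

FIRST(T): from T→x T' R' we get {x}; from T→x T' we get {x}; from T→λ we get {λ}. So FIRST(T) = {λ, x}.
FIRST(R): from R→b R' we get {b}; from R→b x P b we get {b}. So FIRST(R) = {b}.
FIRST(P): from P→T' c P we get {b, c, x}; from P→c R c R we get {c}. So FIRST(P) = {b, c, x}.
FIRST(T'): from T'→b we get {b}; from T'→R' b P T we get {b, c, x}. So FIRST(T') = {b, c, x}.
FIRST(R'): from R'→T' we get {b, c, x}; from R'→T b we get {b, x}; from R'→P b we get {b, c, x}; from R'→λ we get {λ}. So FIRST(R') = {λ, b, c, x}.
FOLLOW(T) includes $ since T is the start symbol.
FOLLOW(T): in T'→R' b P T, the suffix after T is empty, so FOLLOW(T) ⊇ FOLLOW(T') = {$, b, c, x}; in R'→T b, T is followed by b with FIRST {b}. Thus FOLLOW(T) = {$, b, c, x}.
FOLLOW(R): in P→c R c R (occurrence 1), R is followed by c R with FIRST {c}; in P→c R c R (occurrence 2), the suffix after R is empty, so FOLLOW(R) ⊇ FOLLOW(P) = {$, b, c, x}. Thus FOLLOW(R) = {$, b, c, x}.
FOLLOW(R'): in T→x T' R', the suffix after R' is empty, so FOLLOW(R') ⊇ FOLLOW(T) = {$, b, c, x}; in R→b R', the suffix after R' is empty, so FOLLOW(R') ⊇ FOLLOW(R) = {$, b, c, x}; in T'→R' b P T, R' is followed by b P T with FIRST {b}. Thus FOLLOW(R') = {$, b, c, x}.
FOLLOW(T'): in T→x T' R', T' is followed by R' with FIRST {λ, b, c, x}; in T→x T' R', the suffix after T' is nullable, so FOLLOW(T') ⊇ FOLLOW(T) = {$, b, c, x}; in T→x T', the suffix after T' is empty, so FOLLOW(T') ⊇ FOLLOW(T) = {$, b, c, x}; in P→T' c P, T' is followed by c P with FIRST {c}; in R'→T', the suffix after T' is empty, so FOLLOW(T') ⊇ FOLLOW(R') = {$, b, c, x}. Thus FOLLOW(T') = {$, b, c, x}.
FOLLOW(P): in R→b x P b, P is followed by b with FIRST {b}; in P→T' c P, the suffix after P is empty (adds nothing new); in T'→R' b P T, P is followed by T with FIRST {λ, x}; in T'→R' b P T, the suffix after P is nullable, so FOLLOW(P) ⊇ FOLLOW(T') = {$, b, c, x}; in R'→P b, P is followed by b with FIRST {b}. Thus FOLLOW(P) = {$, b, c, x}.

{$, b, c, x}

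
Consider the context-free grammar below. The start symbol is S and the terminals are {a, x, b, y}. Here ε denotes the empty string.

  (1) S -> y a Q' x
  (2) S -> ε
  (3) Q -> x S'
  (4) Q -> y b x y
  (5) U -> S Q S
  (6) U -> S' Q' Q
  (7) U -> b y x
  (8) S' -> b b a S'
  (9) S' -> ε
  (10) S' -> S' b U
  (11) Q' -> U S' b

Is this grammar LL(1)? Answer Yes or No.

FIRST(S) = {ε, y}
FIRST(Q) = {x, y}
FIRST(U) = {b, x, y}
FIRST(S') = {ε, b}
FIRST(Q') = {b, x, y}
FOLLOW(S) = {$, b, x, y}
FOLLOW(Q) = {b, x, y}
FOLLOW(U) = {b, x, y}
FOLLOW(S') = {b, x, y}
FOLLOW(Q') = {x, y}
Cell M[S, y] receives both S -> y a Q' x and S -> ε — the grammar is not LL(1).

No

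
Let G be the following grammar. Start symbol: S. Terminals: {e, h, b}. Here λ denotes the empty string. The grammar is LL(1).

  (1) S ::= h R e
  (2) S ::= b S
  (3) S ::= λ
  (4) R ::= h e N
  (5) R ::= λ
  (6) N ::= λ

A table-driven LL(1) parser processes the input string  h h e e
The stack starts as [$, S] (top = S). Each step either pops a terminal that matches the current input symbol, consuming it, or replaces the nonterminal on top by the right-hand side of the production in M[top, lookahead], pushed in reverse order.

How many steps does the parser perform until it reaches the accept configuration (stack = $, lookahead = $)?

7

step 1: stack=$ S  input=h h e e $  — expand S ::= h R e
step 2: stack=$ e R h  input=h h e e $  — match h
step 3: stack=$ e R  input=h e e $  — expand R ::= h e N
step 4: stack=$ e N e h  input=h e e $  — match h
step 5: stack=$ e N e  input=e e $  — match e
step 6: stack=$ e N  input=e $  — expand N ::= λ
step 7: stack=$ e  input=e $  — match e
Accept reached after 7 steps.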